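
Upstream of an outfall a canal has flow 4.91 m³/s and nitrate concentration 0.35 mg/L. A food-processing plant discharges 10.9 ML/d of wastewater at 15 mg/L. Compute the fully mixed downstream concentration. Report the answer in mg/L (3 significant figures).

10.9 ML/d = 0.1262 m³/s.
Flow-weighted mixing gives C = (0.1262·15 + 4.91·0.35) / (0.1262 + 4.91) = 3.611/5.036 = 0.717 mg/L.

0.717 mg/L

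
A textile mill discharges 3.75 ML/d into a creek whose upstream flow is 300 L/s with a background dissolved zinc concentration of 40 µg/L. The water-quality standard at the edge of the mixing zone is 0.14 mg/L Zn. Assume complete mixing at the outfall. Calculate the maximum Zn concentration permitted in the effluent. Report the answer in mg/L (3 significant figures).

0.831 mg/L

3.75 ML/d = 0.0434 m³/s.
300 L/s = 0.3 m³/s.
40 µg/L = 0.04 mg/L.
Mass balance: 0.14·0.3434 = 0.0434·Cₑ + 0.3·0.04.
Cₑ = (0.04808 − 0.012) / 0.0434 = 0.8312 mg/L.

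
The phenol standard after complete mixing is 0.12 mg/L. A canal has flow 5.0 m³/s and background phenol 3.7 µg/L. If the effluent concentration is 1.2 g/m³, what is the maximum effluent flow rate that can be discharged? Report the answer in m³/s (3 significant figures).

3.7 µg/L = 0.0037 mg/L.
Mass balance at complete mixing: C_std·(Q_w + Q_r) = Q_w·C_e + Q_r·C_b.
Rearranging, Q_w = Q_r·(C_std − C_b)/(C_e − C_std) = 5.0·(0.12 − 0.0037) / (1.2 − 0.12) = 0.5384 m³/s.

0.538 m³/s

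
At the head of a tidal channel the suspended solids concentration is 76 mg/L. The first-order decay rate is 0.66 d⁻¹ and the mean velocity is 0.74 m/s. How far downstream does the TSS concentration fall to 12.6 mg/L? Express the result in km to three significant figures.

From C = C₀·e^(−kt), t = ln(C₀/C)/k = ln(76/12.6)/0.66 = 1.797/0.66 = 2.723 d.
Distance = v·t = 0.74 m/s × 2.352e+05 s = 1.741e+05 m = 174.1 km.

174 km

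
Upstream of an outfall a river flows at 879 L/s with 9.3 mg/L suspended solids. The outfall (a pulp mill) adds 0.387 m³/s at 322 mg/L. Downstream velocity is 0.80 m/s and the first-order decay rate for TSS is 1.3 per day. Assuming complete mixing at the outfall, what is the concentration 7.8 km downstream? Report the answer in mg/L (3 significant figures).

879 L/s = 0.879 m³/s.
After complete mixing, C₀ = (0.387·322 + 0.879·9.3) / 1.266 = 104.9 mg/L.
Travel time t = 7800 m / 0.80 m/s = 9750 s = 0.1128 d.
C = 104.9·exp(−1.3·0.1128) = 104.9·0.8636 = 90.58 mg/L.

90.6 mg/L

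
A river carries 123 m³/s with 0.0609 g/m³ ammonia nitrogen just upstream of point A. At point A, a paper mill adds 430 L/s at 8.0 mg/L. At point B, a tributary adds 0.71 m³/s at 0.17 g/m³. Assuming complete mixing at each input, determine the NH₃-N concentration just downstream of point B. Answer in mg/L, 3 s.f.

0.0890 mg/L

430 L/s = 0.43 m³/s.
After input A: C = (123·0.0609 + 0.43·8) / 123.4 = 0.08856 mg/L.
After input B: C = (123.4·0.08856 + 0.71·0.17) / 124.1 = 0.08902 mg/L.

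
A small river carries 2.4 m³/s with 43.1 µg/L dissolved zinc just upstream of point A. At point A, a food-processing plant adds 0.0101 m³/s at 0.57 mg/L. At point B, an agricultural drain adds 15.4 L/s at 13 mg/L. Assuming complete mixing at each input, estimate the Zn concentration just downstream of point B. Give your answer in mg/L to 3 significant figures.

0.128 mg/L

43.1 µg/L = 0.0431 mg/L.
After input A: C = (2.4·0.0431 + 0.0101·0.57) / 2.41 = 0.04531 mg/L.
15.4 L/s = 0.0154 m³/s.
After input B: C = (2.41·0.04531 + 0.0154·13) / 2.425 = 0.1276 mg/L.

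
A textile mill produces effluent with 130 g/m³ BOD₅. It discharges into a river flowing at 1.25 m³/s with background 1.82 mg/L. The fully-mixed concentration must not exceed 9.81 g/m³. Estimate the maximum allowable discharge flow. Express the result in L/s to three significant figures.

Mass balance at complete mixing: C_std·(Q_w + Q_r) = Q_w·C_e + Q_r·C_b.
Rearranging, Q_w = Q_r·(C_std − C_b)/(C_e − C_std) = 1.25·(9.81 − 1.82) / (130 − 9.81) = 0.0831 m³/s.
= 83.1 L/s.

83.1 L/s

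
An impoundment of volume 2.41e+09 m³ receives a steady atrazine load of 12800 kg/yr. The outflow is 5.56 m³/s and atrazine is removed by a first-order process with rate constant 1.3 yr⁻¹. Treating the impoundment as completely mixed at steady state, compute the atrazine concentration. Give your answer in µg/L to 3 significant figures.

3.87 µg/L

Outflow Q = 5.56 m³/s × 3.156e+07 s/yr = 1.755e+08 m³/yr.
Steady-state CSTR mass balance: W = Q·C + k·V·C, so C = W/(Q + kV).
Q + kV = 1.755e+08 + 1.3·2.41e+09 = 3.308e+09 m³/yr.
C = 12800/3.308e+09 = 3.869e-06 kg/m³ = 0.003869 mg/L = 3.869 µg/L.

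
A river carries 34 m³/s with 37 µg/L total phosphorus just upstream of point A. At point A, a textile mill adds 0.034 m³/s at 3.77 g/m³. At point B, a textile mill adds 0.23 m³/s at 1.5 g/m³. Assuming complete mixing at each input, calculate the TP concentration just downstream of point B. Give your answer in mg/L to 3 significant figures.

37 µg/L = 0.037 mg/L.
After input A: C = (34·0.037 + 0.034·3.77) / 34.03 = 0.04073 mg/L.
After input B: C = (34.03·0.04073 + 0.23·1.5) / 34.26 = 0.05052 mg/L.

0.0505 mg/L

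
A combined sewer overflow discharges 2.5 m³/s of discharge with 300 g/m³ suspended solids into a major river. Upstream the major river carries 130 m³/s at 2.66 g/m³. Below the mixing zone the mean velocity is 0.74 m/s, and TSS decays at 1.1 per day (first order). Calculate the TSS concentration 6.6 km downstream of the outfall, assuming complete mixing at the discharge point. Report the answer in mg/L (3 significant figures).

After complete mixing, C₀ = (2.5·300 + 130·2.66) / 132.5 = 8.27 mg/L.
Travel time t = 6600 m / 0.74 m/s = 8919 s = 0.1032 d.
C = 8.27·exp(−1.1·0.1032) = 8.27·0.8927 = 7.382 mg/L.

7.38 mg/L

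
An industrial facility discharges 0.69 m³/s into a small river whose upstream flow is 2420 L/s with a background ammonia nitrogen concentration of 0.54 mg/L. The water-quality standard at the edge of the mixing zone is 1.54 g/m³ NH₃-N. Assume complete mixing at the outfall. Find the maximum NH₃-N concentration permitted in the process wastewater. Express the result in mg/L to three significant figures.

2420 L/s = 2.42 m³/s.
Mass balance: 1.54·3.11 = 0.69·Cₑ + 2.42·0.54.
Cₑ = (4.789 − 1.307) / 0.69 = 5.047 mg/L.

5.05 mg/L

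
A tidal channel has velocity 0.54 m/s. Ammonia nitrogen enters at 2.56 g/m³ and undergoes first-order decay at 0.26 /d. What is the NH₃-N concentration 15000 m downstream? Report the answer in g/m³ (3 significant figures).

Travel time t = 15000 m / 0.54 m/s = 1.5e+04/0.54 = 2.778e+04 s = 0.3215 d.
First-order decay: C = 2.56·exp(−0.26·0.3215) = 2.56·0.9198 = 2.355 g/m³.

2.35 g/m³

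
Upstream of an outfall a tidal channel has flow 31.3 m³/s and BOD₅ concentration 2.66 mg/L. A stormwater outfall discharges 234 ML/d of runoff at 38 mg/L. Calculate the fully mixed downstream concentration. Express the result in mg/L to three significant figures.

5.47 mg/L

234 ML/d = 2.708 m³/s.
By mass balance at complete mixing, C = (2.708·38 + 31.3·2.66) / (2.708 + 31.3) = 186.2/34.01 = 5.474 mg/L.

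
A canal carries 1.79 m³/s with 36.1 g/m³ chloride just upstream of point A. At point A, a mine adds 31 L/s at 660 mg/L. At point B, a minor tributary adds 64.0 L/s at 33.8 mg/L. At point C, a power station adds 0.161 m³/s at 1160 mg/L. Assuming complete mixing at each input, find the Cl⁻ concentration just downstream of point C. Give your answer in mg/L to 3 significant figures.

134 mg/L

31 L/s = 0.031 m³/s.
After input A: C = (1.79·36.1 + 0.031·660) / 1.821 = 46.72 mg/L.
64.0 L/s = 0.064 m³/s.
After input B: C = (1.821·46.72 + 0.064·33.8) / 1.885 = 46.28 mg/L.
After input C: C = (1.885·46.28 + 0.161·1160) / 2.046 = 133.9 mg/L.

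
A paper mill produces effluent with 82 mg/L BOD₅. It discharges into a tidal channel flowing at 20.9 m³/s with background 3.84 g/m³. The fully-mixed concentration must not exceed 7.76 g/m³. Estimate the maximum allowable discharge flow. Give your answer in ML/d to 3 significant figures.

95.3 ML/d

Mass balance at complete mixing: C_std·(Q_w + Q_r) = Q_w·C_e + Q_r·C_b.
Rearranging, Q_w = Q_r·(C_std − C_b)/(C_e − C_std) = 20.9·(7.76 − 3.84) / (82 − 7.76) = 1.104 m³/s.
= 95.35 ML/d.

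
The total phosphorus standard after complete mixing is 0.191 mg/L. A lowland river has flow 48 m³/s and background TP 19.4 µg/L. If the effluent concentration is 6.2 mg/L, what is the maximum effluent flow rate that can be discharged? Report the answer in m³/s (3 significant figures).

1.37 m³/s

19.4 µg/L = 0.0194 mg/L.
Mass balance at complete mixing: C_std·(Q_w + Q_r) = Q_w·C_e + Q_r·C_b.
Rearranging, Q_w = Q_r·(C_std − C_b)/(C_e − C_std) = 48·(0.191 − 0.0194) / (6.2 − 0.191) = 1.371 m³/s.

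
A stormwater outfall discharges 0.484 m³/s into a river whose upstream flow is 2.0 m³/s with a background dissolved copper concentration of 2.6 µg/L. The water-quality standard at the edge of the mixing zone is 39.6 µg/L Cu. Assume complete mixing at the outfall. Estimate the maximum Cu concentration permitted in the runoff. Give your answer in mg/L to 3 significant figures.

2.6 µg/L = 0.0026 mg/L.
39.6 µg/L = 0.0396 mg/L.
Mass balance: 0.0396·2.484 = 0.484·Cₑ + 2·0.0026.
Cₑ = (0.09837 − 0.0052) / 0.484 = 0.1925 mg/L.

0.192 mg/L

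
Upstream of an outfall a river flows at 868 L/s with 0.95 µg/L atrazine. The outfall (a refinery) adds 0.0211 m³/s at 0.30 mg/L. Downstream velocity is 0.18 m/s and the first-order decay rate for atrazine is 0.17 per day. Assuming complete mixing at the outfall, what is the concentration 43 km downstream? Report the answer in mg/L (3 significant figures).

868 L/s = 0.868 m³/s.
0.95 µg/L = 0.00095 mg/L.
After complete mixing, C₀ = (0.0211·0.3 + 0.868·0.00095) / 0.8891 = 0.008047 mg/L.
Travel time t = 4.3e+04 m / 0.18 m/s = 2.389e+05 s = 2.765 d.
C = 0.008047·exp(−0.17·2.765) = 0.008047·0.625 = 0.005029 mg/L.

0.00503 mg/L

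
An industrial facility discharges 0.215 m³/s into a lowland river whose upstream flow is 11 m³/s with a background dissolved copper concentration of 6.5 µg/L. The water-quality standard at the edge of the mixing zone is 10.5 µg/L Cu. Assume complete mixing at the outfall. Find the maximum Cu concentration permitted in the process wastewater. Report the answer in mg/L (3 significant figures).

6.5 µg/L = 0.0065 mg/L.
10.5 µg/L = 0.0105 mg/L.
Mass balance: 0.0105·11.21 = 0.215·Cₑ + 11·0.0065.
Cₑ = (0.1178 − 0.0715) / 0.215 = 0.2152 mg/L.

0.215 mg/L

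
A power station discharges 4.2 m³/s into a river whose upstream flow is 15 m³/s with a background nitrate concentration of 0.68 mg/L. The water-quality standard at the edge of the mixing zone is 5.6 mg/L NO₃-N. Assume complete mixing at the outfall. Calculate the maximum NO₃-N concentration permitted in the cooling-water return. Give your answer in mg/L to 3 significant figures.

23.2 mg/L

Mass balance: 5.6·19.2 = 4.2·Cₑ + 15·0.68.
Cₑ = (107.5 − 10.2) / 4.2 = 23.17 mg/L.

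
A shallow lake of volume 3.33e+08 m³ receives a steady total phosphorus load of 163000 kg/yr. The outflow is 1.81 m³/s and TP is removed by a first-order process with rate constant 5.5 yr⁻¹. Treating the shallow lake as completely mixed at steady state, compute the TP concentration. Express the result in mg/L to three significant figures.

Outflow Q = 1.81 m³/s × 3.156e+07 s/yr = 5.712e+07 m³/yr.
Steady-state CSTR mass balance: W = Q·C + k·V·C, so C = W/(Q + kV).
Q + kV = 5.712e+07 + 5.5·3.33e+08 = 1.889e+09 m³/yr.
C = 163000/1.889e+09 = 8.631e-05 kg/m³ = 0.08631 mg/L.

0.0863 mg/L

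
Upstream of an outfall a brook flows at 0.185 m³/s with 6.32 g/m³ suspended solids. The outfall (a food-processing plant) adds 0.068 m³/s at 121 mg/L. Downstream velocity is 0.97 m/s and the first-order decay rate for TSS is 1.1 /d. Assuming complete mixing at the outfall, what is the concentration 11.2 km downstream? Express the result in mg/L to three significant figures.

32.1 mg/L

After complete mixing, C₀ = (0.068·121 + 0.185·6.32) / 0.253 = 37.14 mg/L.
Travel time t = 1.12e+04 m / 0.97 m/s = 1.155e+04 s = 0.1336 d.
C = 37.14·exp(−1.1·0.1336) = 37.14·0.8633 = 32.07 mg/L.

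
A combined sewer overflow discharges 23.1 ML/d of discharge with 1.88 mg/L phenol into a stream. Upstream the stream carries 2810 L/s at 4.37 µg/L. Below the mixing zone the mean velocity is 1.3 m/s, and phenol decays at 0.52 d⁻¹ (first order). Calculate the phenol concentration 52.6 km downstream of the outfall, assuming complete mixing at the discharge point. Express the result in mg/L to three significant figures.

23.1 ML/d = 0.2674 m³/s.
2810 L/s = 2.81 m³/s.
4.37 µg/L = 0.00437 mg/L.
After complete mixing, C₀ = (0.2674·1.88 + 2.81·0.00437) / 3.077 = 0.1673 mg/L.
Travel time t = 5.26e+04 m / 1.3 m/s = 4.046e+04 s = 0.4683 d.
C = 0.1673·exp(−0.52·0.4683) = 0.1673·0.7839 = 0.1312 mg/L.

0.131 mg/L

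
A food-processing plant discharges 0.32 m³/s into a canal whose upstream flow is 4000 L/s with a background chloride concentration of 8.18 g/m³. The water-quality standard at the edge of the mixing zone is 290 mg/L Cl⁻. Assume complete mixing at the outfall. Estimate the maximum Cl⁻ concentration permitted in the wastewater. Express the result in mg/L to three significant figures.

4000 L/s = 4 m³/s.
Mass balance: 290·4.32 = 0.32·Cₑ + 4·8.18.
Cₑ = (1253 − 32.72) / 0.32 = 3813 mg/L.

3810 mg/L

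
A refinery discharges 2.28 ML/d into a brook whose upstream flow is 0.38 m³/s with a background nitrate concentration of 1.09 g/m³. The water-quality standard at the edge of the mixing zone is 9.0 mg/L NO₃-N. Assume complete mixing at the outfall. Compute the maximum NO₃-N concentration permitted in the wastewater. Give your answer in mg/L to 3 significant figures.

2.28 ML/d = 0.02639 m³/s.
Mass balance: 9·0.4064 = 0.02639·Cₑ + 0.38·1.09.
Cₑ = (3.658 − 0.4142) / 0.02639 = 122.9 mg/L.

123 mg/L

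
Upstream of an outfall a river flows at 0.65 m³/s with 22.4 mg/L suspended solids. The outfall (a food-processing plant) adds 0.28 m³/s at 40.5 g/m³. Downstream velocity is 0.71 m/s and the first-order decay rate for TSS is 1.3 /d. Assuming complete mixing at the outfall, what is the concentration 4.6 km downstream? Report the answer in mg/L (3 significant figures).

After complete mixing, C₀ = (0.28·40.5 + 0.65·22.4) / 0.93 = 27.85 mg/L.
Travel time t = 4600 m / 0.71 m/s = 6479 s = 0.07499 d.
C = 27.85·exp(−1.3·0.07499) = 27.85·0.9071 = 25.26 mg/L.

25.3 mg/L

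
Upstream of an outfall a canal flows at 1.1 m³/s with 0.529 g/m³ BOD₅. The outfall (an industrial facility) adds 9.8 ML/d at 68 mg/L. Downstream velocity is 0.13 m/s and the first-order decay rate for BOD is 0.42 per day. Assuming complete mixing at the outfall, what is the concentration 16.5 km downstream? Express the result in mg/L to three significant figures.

9.8 ML/d = 0.1134 m³/s.
After complete mixing, C₀ = (0.1134·68 + 1.1·0.529) / 1.213 = 6.836 mg/L.
Travel time t = 1.65e+04 m / 0.13 m/s = 1.269e+05 s = 1.469 d.
C = 6.836·exp(−0.42·1.469) = 6.836·0.5396 = 3.688 mg/L.

3.69 mg/L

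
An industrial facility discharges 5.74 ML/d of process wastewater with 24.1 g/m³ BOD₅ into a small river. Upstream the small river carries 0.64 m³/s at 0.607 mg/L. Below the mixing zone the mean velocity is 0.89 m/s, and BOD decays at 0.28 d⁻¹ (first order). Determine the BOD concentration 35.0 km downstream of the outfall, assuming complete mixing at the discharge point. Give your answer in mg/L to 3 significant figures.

2.48 mg/L

5.74 ML/d = 0.06644 m³/s.
After complete mixing, C₀ = (0.06644·24.1 + 0.64·0.607) / 0.7064 = 2.816 mg/L.
Travel time t = 3.5e+04 m / 0.89 m/s = 3.933e+04 s = 0.4552 d.
C = 2.816·exp(−0.28·0.4552) = 2.816·0.8803 = 2.479 mg/L.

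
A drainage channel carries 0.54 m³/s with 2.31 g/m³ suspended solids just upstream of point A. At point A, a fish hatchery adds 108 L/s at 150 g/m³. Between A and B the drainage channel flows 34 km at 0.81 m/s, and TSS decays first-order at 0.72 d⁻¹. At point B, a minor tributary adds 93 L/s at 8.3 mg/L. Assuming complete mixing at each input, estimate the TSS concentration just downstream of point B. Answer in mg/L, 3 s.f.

17.6 mg/L

108 L/s = 0.108 m³/s.
After input A: C = (0.54·2.31 + 0.108·150) / 0.648 = 26.92 mg/L.
Over the 34 km reach to input B (t = 4.198e+04 s = 0.4858 d), decay gives C = 26.92·exp(−0.72·0.4858) = 18.98 mg/L.
93 L/s = 0.093 m³/s.
After input B: C = (0.648·18.98 + 0.093·8.3) / 0.741 = 17.64 mg/L.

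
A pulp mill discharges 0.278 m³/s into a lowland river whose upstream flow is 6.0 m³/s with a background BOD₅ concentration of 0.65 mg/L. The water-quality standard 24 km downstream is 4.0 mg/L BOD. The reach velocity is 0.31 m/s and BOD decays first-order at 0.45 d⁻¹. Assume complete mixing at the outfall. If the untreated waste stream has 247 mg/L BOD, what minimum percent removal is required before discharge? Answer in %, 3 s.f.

50.9 %

Travel time to the compliance point: t = 2.4e+04/0.31 = 7.742e+04 s = 0.8961 d; decay factor exp(−0.45·0.8961) = 0.6682.
So the concentration just after mixing may be at most 4/0.6682 = 5.987 mg/L.
Mass balance: 5.987·6.278 = 0.278·Cₑ + 6·0.65.
Cₑ = (37.58 − 3.9) / 0.278 = 121.2 mg/L.
Required removal = 1 − 121.2/247 = 50.95 %.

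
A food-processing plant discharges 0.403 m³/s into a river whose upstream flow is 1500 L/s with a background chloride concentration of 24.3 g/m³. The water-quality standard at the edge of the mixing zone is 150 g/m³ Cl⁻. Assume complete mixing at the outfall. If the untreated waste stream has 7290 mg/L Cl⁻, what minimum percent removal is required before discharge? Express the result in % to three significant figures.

91.5 %

1500 L/s = 1.5 m³/s.
Mass balance: 150·1.903 = 0.403·Cₑ + 1.5·24.3.
Cₑ = (285.4 − 36.45) / 0.403 = 617.9 mg/L.
Required removal = 1 − 617.9/7290 = 91.52 %.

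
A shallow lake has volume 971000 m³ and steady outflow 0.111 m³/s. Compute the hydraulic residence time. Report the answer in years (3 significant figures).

Q = 0.111 m³/s × 3.156e+07 s/yr = 3.503e+06 m³/yr.
Hydraulic residence time τ = V/Q = 971000/3.503e+06 = 0.2772 yr.

0.277 yr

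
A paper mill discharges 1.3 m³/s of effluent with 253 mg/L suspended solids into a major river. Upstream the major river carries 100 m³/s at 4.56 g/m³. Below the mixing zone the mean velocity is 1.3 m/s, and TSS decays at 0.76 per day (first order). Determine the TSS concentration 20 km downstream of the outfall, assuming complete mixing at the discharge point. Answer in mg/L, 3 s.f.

6.77 mg/L

After complete mixing, C₀ = (1.3·253 + 100·4.56) / 101.3 = 7.748 mg/L.
Travel time t = 2e+04 m / 1.3 m/s = 1.538e+04 s = 0.1781 d.
C = 7.748·exp(−0.76·0.1781) = 7.748·0.8734 = 6.768 mg/L.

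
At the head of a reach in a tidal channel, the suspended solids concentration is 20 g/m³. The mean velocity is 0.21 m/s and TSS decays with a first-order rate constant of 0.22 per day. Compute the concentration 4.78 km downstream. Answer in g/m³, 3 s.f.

Travel time t = 4.78 km / 0.21 m/s = 4780/0.21 = 2.276e+04 s = 0.2634 d.
First-order decay: C = 20·exp(−0.22·0.2634) = 20·0.9437 = 18.87 g/m³.

18.9 g/m³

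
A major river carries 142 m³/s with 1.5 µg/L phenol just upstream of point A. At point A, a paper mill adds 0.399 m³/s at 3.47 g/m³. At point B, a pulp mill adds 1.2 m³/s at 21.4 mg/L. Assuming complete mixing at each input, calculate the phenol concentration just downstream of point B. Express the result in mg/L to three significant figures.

0.190 mg/L

1.5 µg/L = 0.0015 mg/L.
After input A: C = (142·0.0015 + 0.399·3.47) / 142.4 = 0.01122 mg/L.
After input B: C = (142.4·0.01122 + 1.2·21.4) / 143.6 = 0.19 mg/L.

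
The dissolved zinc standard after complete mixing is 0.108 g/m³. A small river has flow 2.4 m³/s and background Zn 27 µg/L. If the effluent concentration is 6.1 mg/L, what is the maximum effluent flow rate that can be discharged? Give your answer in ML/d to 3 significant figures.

27 µg/L = 0.027 mg/L.
Mass balance at complete mixing: C_std·(Q_w + Q_r) = Q_w·C_e + Q_r·C_b.
Rearranging, Q_w = Q_r·(C_std − C_b)/(C_e − C_std) = 2.4·(0.108 − 0.027) / (6.1 − 0.108) = 0.03244 m³/s.
= 2.803 ML/d.

2.80 ML/d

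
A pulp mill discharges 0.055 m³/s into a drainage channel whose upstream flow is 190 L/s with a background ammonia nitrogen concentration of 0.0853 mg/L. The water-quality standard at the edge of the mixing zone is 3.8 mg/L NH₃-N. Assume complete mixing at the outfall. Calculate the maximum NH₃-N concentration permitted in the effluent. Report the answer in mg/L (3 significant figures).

190 L/s = 0.19 m³/s.
Mass balance: 3.8·0.245 = 0.055·Cₑ + 0.19·0.0853.
Cₑ = (0.931 − 0.01621) / 0.055 = 16.63 mg/L.

16.6 mg/L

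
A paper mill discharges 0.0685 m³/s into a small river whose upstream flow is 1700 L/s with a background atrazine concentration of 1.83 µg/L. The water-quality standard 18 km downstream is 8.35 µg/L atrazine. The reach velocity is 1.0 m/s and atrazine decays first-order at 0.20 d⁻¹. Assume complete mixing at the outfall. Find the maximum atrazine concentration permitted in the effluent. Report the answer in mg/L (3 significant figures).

0.179 mg/L

1700 L/s = 1.7 m³/s.
1.83 µg/L = 0.00183 mg/L.
8.35 µg/L = 0.00835 mg/L.
Travel time to the compliance point: t = 1.8e+04/1.0 = 1.8e+04 s = 0.2083 d; decay factor exp(−0.20·0.2083) = 0.9592.
So the concentration just after mixing may be at most 0.00835/0.9592 = 0.008705 mg/L.
Mass balance: 0.008705·1.768 = 0.0685·Cₑ + 1.7·0.00183.
Cₑ = (0.0154 − 0.003111) / 0.0685 = 0.1793 mg/L.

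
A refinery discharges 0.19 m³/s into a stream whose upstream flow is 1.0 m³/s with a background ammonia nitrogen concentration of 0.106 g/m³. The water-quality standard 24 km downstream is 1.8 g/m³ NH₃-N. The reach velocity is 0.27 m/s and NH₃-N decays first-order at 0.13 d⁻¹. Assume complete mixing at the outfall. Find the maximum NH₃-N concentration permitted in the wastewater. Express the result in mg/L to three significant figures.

Travel time to the compliance point: t = 2.4e+04/0.27 = 8.889e+04 s = 1.029 d; decay factor exp(−0.13·1.029) = 0.8748.
So the concentration just after mixing may be at most 1.8/0.8748 = 2.058 mg/L.
Mass balance: 2.058·1.19 = 0.19·Cₑ + 1·0.106.
Cₑ = (2.449 − 0.106) / 0.19 = 12.33 mg/L.

12.3 mg/L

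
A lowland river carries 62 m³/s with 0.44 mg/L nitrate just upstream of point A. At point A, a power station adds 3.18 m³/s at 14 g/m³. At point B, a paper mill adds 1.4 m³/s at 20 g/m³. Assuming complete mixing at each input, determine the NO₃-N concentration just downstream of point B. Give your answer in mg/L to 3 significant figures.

1.50 mg/L

After input A: C = (62·0.44 + 3.18·14) / 65.18 = 1.102 mg/L.
After input B: C = (65.18·1.102 + 1.4·20) / 66.58 = 1.499 mg/L.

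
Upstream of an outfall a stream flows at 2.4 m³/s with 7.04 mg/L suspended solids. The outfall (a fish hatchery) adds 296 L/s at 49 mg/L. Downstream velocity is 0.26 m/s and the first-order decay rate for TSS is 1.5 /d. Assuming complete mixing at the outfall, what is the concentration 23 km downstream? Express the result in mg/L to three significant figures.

296 L/s = 0.296 m³/s.
After complete mixing, C₀ = (0.296·49 + 2.4·7.04) / 2.696 = 11.65 mg/L.
Travel time t = 2.3e+04 m / 0.26 m/s = 8.846e+04 s = 1.024 d.
C = 11.65·exp(−1.5·1.024) = 11.65·0.2153 = 2.507 mg/L.

2.51 mg/L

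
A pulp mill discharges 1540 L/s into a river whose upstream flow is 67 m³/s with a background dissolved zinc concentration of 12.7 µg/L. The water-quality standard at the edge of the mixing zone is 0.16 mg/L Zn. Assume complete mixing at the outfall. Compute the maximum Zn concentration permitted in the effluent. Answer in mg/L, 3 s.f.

6.57 mg/L

1540 L/s = 1.54 m³/s.
12.7 µg/L = 0.0127 mg/L.
Mass balance: 0.16·68.54 = 1.54·Cₑ + 67·0.0127.
Cₑ = (10.97 − 0.8509) / 1.54 = 6.569 mg/L.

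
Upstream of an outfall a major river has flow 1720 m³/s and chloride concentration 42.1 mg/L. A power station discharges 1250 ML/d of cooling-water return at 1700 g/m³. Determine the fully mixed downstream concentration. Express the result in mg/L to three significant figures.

55.9 mg/L

1250 ML/d = 14.47 m³/s.
By mass balance at complete mixing, C = (14.47·1700 + 1720·42.1) / (14.47 + 1720) = 9.701e+04/1734 = 55.93 mg/L.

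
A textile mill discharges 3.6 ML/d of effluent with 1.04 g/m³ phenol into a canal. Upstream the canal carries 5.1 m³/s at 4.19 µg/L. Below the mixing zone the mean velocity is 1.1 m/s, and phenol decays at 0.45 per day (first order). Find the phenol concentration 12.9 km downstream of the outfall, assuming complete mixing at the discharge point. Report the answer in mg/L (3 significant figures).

3.6 ML/d = 0.04167 m³/s.
4.19 µg/L = 0.00419 mg/L.
After complete mixing, C₀ = (0.04167·1.04 + 5.1·0.00419) / 5.142 = 0.01258 mg/L.
Travel time t = 1.29e+04 m / 1.1 m/s = 1.173e+04 s = 0.1357 d.
C = 0.01258·exp(−0.45·0.1357) = 0.01258·0.9407 = 0.01184 mg/L.

0.0118 mg/L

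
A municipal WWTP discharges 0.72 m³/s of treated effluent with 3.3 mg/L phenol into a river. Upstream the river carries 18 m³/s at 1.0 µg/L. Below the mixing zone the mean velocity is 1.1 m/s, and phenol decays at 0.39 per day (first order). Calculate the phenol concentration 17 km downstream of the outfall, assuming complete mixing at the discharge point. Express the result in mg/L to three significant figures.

1.0 µg/L = 0.001 mg/L.
After complete mixing, C₀ = (0.72·3.3 + 18·0.001) / 18.72 = 0.1279 mg/L.
Travel time t = 1.7e+04 m / 1.1 m/s = 1.545e+04 s = 0.1789 d.
C = 0.1279·exp(−0.39·0.1789) = 0.1279·0.9326 = 0.1193 mg/L.

0.119 mg/L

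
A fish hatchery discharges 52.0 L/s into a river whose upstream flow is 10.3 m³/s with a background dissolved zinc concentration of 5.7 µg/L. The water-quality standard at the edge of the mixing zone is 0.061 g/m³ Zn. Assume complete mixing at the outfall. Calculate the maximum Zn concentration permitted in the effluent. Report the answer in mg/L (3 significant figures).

11.0 mg/L

52.0 L/s = 0.052 m³/s.
5.7 µg/L = 0.0057 mg/L.
Mass balance: 0.061·10.35 = 0.052·Cₑ + 10.3·0.0057.
Cₑ = (0.6315 − 0.05871) / 0.052 = 11.01 mg/L.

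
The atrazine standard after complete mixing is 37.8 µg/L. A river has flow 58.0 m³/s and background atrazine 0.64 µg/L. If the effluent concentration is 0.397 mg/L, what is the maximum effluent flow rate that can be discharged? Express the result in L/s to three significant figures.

6000 L/s

0.64 µg/L = 0.00064 mg/L.
37.8 µg/L = 0.0378 mg/L.
Mass balance at complete mixing: C_std·(Q_w + Q_r) = Q_w·C_e + Q_r·C_b.
Rearranging, Q_w = Q_r·(C_std − C_b)/(C_e − C_std) = 58.0·(0.0378 − 0.00064) / (0.397 − 0.0378) = 6 m³/s.
= 6000 L/s.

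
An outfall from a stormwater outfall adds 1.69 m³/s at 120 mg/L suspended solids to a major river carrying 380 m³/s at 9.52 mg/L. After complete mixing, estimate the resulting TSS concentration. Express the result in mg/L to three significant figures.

Flow-weighted mixing gives C = (1.69·120 + 380·9.52) / (1.69 + 380) = 3820/381.7 = 10.01 mg/L.

10.0 mg/L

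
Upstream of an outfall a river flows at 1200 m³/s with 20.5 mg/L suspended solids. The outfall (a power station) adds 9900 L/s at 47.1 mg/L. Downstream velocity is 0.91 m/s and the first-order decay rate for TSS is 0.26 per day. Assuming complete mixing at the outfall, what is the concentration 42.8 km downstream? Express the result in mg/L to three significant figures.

18.0 mg/L

9900 L/s = 9.9 m³/s.
After complete mixing, C₀ = (9.9·47.1 + 1200·20.5) / 1210 = 20.72 mg/L.
Travel time t = 4.28e+04 m / 0.91 m/s = 4.703e+04 s = 0.5444 d.
C = 20.72·exp(−0.26·0.5444) = 20.72·0.868 = 17.98 mg/L.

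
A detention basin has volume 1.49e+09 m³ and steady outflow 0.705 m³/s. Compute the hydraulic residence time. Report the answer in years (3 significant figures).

67.0 yr

Q = 0.705 m³/s × 3.156e+07 s/yr = 2.225e+07 m³/yr.
Hydraulic residence time τ = V/Q = 1.49e+09/2.225e+07 = 66.97 yr.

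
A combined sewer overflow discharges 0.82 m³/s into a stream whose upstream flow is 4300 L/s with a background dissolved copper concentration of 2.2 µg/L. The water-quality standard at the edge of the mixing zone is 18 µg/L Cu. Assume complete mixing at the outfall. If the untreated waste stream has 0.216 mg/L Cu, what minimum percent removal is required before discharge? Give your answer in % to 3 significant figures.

53.3 %

4300 L/s = 4.3 m³/s.
2.2 µg/L = 0.0022 mg/L.
18 µg/L = 0.018 mg/L.
Mass balance: 0.018·5.12 = 0.82·Cₑ + 4.3·0.0022.
Cₑ = (0.09216 − 0.00946) / 0.82 = 0.1009 mg/L.
Required removal = 1 − 0.1009/0.216 = 53.31 %.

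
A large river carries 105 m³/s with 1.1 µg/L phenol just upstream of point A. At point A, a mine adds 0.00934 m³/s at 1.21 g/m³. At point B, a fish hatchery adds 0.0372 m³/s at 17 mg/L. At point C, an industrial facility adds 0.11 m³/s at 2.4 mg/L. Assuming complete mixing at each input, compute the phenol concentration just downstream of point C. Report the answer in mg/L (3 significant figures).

0.00973 mg/L

1.1 µg/L = 0.0011 mg/L.
After input A: C = (105·0.0011 + 0.00934·1.21) / 105 = 0.001208 mg/L.
After input B: C = (105·0.001208 + 0.0372·17) / 105 = 0.007227 mg/L.
After input C: C = (105·0.007227 + 0.11·2.4) / 105.2 = 0.00973 mg/L.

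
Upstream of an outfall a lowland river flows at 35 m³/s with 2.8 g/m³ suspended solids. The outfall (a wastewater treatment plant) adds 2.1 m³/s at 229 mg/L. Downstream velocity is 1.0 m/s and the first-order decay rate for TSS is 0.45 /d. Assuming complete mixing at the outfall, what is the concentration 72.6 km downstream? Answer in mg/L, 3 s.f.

10.7 mg/L

After complete mixing, C₀ = (2.1·229 + 35·2.8) / 37.1 = 15.6 mg/L.
Travel time t = 7.26e+04 m / 1.0 m/s = 7.26e+04 s = 0.8403 d.
C = 15.6·exp(−0.45·0.8403) = 15.6·0.6851 = 10.69 mg/L.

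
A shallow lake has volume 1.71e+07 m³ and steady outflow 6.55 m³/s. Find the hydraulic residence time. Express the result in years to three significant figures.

Q = 6.55 m³/s × 3.156e+07 s/yr = 2.067e+08 m³/yr.
Hydraulic residence time τ = V/Q = 1.71e+07/2.067e+08 = 0.08273 yr.

0.0827 yr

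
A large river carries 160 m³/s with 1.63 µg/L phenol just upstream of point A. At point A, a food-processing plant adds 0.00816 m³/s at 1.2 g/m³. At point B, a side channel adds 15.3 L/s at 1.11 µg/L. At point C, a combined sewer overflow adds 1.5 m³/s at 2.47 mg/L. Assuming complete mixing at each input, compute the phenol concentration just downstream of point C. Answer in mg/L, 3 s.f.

1.63 µg/L = 0.00163 mg/L.
After input A: C = (160·0.00163 + 0.00816·1.2) / 160 = 0.001691 mg/L.
15.3 L/s = 0.0153 m³/s.
1.11 µg/L = 0.00111 mg/L.
After input B: C = (160·0.001691 + 0.0153·0.00111) / 160 = 0.001691 mg/L.
After input C: C = (160·0.001691 + 1.5·2.47) / 161.5 = 0.02461 mg/L.

0.0246 mg/L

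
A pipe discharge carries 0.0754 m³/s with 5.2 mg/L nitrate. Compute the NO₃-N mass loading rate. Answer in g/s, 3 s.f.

0.392 g/s

Mass flux = Q·C = 0.0754 m³/s × 5.2 g/m³ = 0.3921 g/s.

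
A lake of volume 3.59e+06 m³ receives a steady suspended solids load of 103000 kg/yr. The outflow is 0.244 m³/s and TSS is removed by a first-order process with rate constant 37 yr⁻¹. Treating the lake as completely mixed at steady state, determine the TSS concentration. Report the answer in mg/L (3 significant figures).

Outflow Q = 0.244 m³/s × 3.156e+07 s/yr = 7.7e+06 m³/yr.
Steady-state CSTR mass balance: W = Q·C + k·V·C, so C = W/(Q + kV).
Q + kV = 7.7e+06 + 37·3.59e+06 = 1.405e+08 m³/yr.
C = 103000/1.405e+08 = 0.0007329 kg/m³ = 0.7329 mg/L.

0.733 mg/L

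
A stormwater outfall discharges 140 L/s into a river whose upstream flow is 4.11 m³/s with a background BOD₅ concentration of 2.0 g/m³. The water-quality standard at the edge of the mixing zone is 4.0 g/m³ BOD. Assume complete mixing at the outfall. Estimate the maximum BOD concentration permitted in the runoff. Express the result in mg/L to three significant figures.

140 L/s = 0.14 m³/s.
Mass balance: 4·4.25 = 0.14·Cₑ + 4.11·2.
Cₑ = (17 − 8.22) / 0.14 = 62.71 mg/L.

62.7 mg/L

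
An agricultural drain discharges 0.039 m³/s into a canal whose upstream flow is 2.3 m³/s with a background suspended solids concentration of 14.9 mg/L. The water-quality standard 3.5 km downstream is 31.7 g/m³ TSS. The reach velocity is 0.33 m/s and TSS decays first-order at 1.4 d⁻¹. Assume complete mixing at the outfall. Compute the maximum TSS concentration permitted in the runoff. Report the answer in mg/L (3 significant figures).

Travel time to the compliance point: t = 3500/0.33 = 1.061e+04 s = 0.1228 d; decay factor exp(−1.4·0.1228) = 0.8421.
So the concentration just after mixing may be at most 31.7/0.8421 = 37.64 mg/L.
Mass balance: 37.64·2.339 = 0.039·Cₑ + 2.3·14.9.
Cₑ = (88.05 − 34.27) / 0.039 = 1379 mg/L.

1380 mg/L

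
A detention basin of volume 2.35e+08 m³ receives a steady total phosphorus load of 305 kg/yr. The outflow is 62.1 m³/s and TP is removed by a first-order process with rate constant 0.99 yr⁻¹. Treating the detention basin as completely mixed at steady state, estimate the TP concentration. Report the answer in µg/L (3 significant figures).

0.139 µg/L

Outflow Q = 62.1 m³/s × 3.156e+07 s/yr = 1.96e+09 m³/yr.
Steady-state CSTR mass balance: W = Q·C + k·V·C, so C = W/(Q + kV).
Q + kV = 1.96e+09 + 0.99·2.35e+08 = 2.192e+09 m³/yr.
C = 305/2.192e+09 = 1.391e-07 kg/m³ = 0.0001391 mg/L = 0.1391 µg/L.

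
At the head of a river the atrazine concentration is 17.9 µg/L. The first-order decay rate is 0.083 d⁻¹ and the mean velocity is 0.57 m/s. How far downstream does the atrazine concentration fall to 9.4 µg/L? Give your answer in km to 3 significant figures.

From C = C₀·e^(−kt), t = ln(C₀/C)/k = ln(17.9/9.4)/0.083 = 0.6441/0.083 = 7.76 d.
Distance = v·t = 0.57 m/s × 6.705e+05 s = 3.822e+05 m = 382.2 km.

382 km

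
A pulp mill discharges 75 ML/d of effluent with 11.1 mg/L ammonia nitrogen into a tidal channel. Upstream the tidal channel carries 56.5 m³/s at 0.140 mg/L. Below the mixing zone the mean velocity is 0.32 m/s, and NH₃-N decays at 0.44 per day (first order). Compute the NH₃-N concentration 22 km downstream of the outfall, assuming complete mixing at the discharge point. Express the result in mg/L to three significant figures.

75 ML/d = 0.8681 m³/s.
After complete mixing, C₀ = (0.8681·11.1 + 56.5·0.14) / 57.37 = 0.3058 mg/L.
Travel time t = 2.2e+04 m / 0.32 m/s = 6.875e+04 s = 0.7957 d.
C = 0.3058·exp(−0.44·0.7957) = 0.3058·0.7046 = 0.2155 mg/L.

0.215 mg/L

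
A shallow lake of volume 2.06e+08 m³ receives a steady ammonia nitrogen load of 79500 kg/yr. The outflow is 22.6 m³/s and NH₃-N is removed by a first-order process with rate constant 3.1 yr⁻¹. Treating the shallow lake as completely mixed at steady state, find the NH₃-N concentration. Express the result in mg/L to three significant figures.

Outflow Q = 22.6 m³/s × 3.156e+07 s/yr = 7.132e+08 m³/yr.
Steady-state CSTR mass balance: W = Q·C + k·V·C, so C = W/(Q + kV).
Q + kV = 7.132e+08 + 3.1·2.06e+08 = 1.352e+09 m³/yr.
C = 79500/1.352e+09 = 5.881e-05 kg/m³ = 0.05881 mg/L.

0.0588 mg/L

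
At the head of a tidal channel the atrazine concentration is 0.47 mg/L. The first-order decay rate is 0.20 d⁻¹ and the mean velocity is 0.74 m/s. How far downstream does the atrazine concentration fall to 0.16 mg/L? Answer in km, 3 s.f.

344 km

From C = C₀·e^(−kt), t = ln(C₀/C)/k = ln(0.47/0.16)/0.20 = 1.078/0.20 = 5.388 d.
Distance = v·t = 0.74 m/s × 4.655e+05 s = 3.445e+05 m = 344.5 km.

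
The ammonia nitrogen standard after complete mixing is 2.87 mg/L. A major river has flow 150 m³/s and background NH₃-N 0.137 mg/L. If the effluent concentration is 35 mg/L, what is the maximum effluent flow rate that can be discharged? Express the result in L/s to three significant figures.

12800 L/s

Mass balance at complete mixing: C_std·(Q_w + Q_r) = Q_w·C_e + Q_r·C_b.
Rearranging, Q_w = Q_r·(C_std − C_b)/(C_e − C_std) = 150·(2.87 − 0.137) / (35 − 2.87) = 12.76 m³/s.
= 1.276e+04 L/s.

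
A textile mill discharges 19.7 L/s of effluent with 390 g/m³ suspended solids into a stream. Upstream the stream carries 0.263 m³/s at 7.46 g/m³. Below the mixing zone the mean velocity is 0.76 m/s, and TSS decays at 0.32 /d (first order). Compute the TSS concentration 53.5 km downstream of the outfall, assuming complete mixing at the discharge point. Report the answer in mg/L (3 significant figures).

19.7 L/s = 0.0197 m³/s.
After complete mixing, C₀ = (0.0197·390 + 0.263·7.46) / 0.2827 = 34.12 mg/L.
Travel time t = 5.35e+04 m / 0.76 m/s = 7.039e+04 s = 0.8148 d.
C = 34.12·exp(−0.32·0.8148) = 34.12·0.7705 = 26.29 mg/L.

26.3 mg/L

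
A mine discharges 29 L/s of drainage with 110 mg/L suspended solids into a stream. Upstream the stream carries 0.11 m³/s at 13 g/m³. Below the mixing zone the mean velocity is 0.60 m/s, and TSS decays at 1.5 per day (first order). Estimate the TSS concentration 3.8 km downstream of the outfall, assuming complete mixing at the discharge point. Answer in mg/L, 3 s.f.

29 L/s = 0.029 m³/s.
After complete mixing, C₀ = (0.029·110 + 0.11·13) / 0.139 = 33.24 mg/L.
Travel time t = 3800 m / 0.60 m/s = 6333 s = 0.0733 d.
C = 33.24·exp(−1.5·0.0733) = 33.24·0.8959 = 29.78 mg/L.

29.8 mg/L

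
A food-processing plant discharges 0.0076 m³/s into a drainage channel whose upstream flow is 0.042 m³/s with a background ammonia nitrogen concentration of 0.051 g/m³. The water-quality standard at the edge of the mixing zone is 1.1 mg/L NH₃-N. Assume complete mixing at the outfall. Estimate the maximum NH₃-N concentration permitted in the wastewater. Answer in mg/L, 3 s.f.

Mass balance: 1.1·0.0496 = 0.0076·Cₑ + 0.042·0.051.
Cₑ = (0.05456 − 0.002142) / 0.0076 = 6.897 mg/L.

6.90 mg/L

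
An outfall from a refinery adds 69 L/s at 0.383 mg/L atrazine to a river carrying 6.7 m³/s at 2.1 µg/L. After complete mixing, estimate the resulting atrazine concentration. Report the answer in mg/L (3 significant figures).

0.00598 mg/L

69 L/s = 0.069 m³/s.
2.1 µg/L = 0.0021 mg/L.
Flow-weighted mixing gives C = (0.069·0.383 + 6.7·0.0021) / (0.069 + 6.7) = 0.0405/6.769 = 0.005983 mg/L.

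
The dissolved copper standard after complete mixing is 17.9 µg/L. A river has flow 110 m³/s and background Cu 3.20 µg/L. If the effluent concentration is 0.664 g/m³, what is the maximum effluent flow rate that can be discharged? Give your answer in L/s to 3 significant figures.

3.20 µg/L = 0.0032 mg/L.
17.9 µg/L = 0.0179 mg/L.
Mass balance at complete mixing: C_std·(Q_w + Q_r) = Q_w·C_e + Q_r·C_b.
Rearranging, Q_w = Q_r·(C_std − C_b)/(C_e − C_std) = 110·(0.0179 − 0.0032) / (0.664 − 0.0179) = 2.503 m³/s.
= 2503 L/s.

2500 L/s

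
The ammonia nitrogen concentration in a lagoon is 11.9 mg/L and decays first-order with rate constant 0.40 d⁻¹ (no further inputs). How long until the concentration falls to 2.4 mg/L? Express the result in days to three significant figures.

4.00 d

t = ln(C₀/C)/k = ln(11.9/2.4)/0.40 = 1.601/0.40 = 4.003 d.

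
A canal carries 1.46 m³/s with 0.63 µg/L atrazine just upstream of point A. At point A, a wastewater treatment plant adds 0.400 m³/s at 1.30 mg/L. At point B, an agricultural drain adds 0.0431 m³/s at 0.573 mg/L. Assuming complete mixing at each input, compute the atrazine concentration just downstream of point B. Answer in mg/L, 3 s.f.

0.63 µg/L = 0.00063 mg/L.
After input A: C = (1.46·0.00063 + 0.4·1.3) / 1.86 = 0.2801 mg/L.
After input B: C = (1.86·0.2801 + 0.0431·0.573) / 1.903 = 0.2867 mg/L.

0.287 mg/L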